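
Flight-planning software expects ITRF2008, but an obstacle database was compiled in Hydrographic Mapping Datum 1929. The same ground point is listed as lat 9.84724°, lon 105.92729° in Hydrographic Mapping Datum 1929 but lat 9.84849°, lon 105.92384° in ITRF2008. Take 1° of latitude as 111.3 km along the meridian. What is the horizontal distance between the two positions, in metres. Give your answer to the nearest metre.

403 m

Δφ = 9.84849° − 9.84724° = +0.00125°; Δλ = 105.92384° − 105.92729° = -0.00345°.
ΔN = Δφ × 111300 = 139.1 m; ΔE = Δλ × 111300 × cos(9.84724°) = -0.00345 × 111300 × 0.985267 = -378.3 m.
Distance = √(ΔE² + ΔN²) = √((-378.3)² + 139.1²) = 403.1 m.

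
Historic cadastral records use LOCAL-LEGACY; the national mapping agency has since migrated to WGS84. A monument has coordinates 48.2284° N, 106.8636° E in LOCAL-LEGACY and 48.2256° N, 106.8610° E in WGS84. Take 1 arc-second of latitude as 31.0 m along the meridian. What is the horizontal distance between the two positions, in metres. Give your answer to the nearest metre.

367 m

Δφ = 48.2256° − 48.2284° = -0.0028°; Δλ = 106.8610° − 106.8636° = -0.0026°.
1° of latitude = 3600 × 31.00 = 111600 m.
ΔN = Δφ × 111600 = -312.5 m; ΔE = Δλ × 111600 × cos(48.2284°) = -0.0026 × 111600 × 0.666163 = -193.3 m.
Distance = √(ΔE² + ΔN²) = √((-193.3)² + (-312.5)²) = 367.4 m.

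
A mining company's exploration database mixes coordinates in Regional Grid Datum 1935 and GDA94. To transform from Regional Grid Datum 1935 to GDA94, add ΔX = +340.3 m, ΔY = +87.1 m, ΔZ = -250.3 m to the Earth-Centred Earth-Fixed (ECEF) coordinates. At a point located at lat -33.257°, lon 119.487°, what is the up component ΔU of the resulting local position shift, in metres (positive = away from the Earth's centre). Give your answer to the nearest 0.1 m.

At φ = -33.257°, λ = 119.487°: sin φ = -0.548395, cos φ = 0.836219, sin λ = 0.870467, cos λ = -0.492226.
ΔU = cos φ cos λ·ΔX + cos φ sin λ·ΔY + sin φ·ΔZ = (0.836219)(-0.492226)(340.3) + (0.836219)(0.870467)(87.1) + (-0.548395)(-250.3) = 60.59 m.

ΔU = 60.6 m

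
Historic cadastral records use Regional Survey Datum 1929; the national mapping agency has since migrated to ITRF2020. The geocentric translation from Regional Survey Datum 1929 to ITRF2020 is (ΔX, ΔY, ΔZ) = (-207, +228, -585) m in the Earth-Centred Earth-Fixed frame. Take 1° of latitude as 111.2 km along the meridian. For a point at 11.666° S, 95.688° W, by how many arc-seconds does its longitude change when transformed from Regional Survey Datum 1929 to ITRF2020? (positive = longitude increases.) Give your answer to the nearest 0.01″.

sin φ = -0.202206, cos φ = 0.979343, sin λ = -0.995076, cos λ = -0.099111.
East component: ΔE = −sin λ·ΔX + cos λ·ΔY = −(-0.995076)(-207) + (-0.099111)(228) = -228.58 m.
1° of latitude spans 111200 m; at latitude φ, 1° of longitude spans that × cos φ = 108902.9 m, so Δλ = -228.58 / 108902.9 × 3600 = -7.556″.

Δλ = -7.56″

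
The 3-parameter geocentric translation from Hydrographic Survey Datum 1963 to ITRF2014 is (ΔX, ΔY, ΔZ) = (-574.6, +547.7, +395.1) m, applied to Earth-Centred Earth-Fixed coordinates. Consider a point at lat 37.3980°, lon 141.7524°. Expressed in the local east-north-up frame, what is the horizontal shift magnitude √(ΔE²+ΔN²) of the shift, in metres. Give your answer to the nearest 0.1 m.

182.0 m

The local east axis at (φ, λ) is (−sin λ, cos λ, 0), so ΔE = −sin(141.7524°)·(-574.6) + cos(141.7524°)·547.7 = -74.42 m.
The local north axis is (−sin φ cos λ, −sin φ sin λ, cos φ), giving ΔN = -274.071 − 205.927 + 313.882 = -166.12 m.
Horizontal magnitude = √(ΔE² + ΔN²) = √((-74.42)² + (-166.12)²) = 182.02 m.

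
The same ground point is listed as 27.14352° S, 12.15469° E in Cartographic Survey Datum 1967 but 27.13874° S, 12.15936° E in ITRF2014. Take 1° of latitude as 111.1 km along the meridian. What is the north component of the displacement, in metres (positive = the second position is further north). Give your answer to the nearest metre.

Δφ = -27.13874° − -27.14352° = +0.00478°; Δλ = 12.15936° − 12.15469° = +0.00467°.
ΔN = Δφ × 111100 = 531.1 m; ΔE = Δλ × 111100 × cos(-27.14352°) = +0.00467 × 111100 × 0.889867 = 461.7 m.

ΔN = 531 m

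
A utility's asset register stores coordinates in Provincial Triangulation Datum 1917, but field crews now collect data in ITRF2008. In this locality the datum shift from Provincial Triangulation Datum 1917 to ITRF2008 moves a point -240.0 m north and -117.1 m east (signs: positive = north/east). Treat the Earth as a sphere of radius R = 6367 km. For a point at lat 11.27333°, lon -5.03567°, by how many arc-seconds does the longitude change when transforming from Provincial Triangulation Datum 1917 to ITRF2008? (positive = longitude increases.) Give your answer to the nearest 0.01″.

Δλ = -3.87″

At latitude 11.27333°, cos φ = 0.980706.
One radian of longitude at latitude φ spans R cos φ, so Δλ = ΔE / (R cos φ) = -117.1 / (6367000 × 0.980706) = -1.8754e-05 rad = -3.868″.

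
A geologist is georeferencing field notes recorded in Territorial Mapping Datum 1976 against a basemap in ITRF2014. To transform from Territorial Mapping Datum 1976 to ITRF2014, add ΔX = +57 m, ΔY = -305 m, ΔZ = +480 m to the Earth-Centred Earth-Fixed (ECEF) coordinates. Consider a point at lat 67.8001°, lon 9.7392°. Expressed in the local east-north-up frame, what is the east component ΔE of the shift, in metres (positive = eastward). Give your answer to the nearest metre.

At φ = 67.8001°, λ = 9.7392°: sin φ = 0.925871, cos φ = 0.377839, sin λ = 0.169164, cos λ = 0.985588.
ΔE = −sin λ·ΔX + cos λ·ΔY = −(0.169164)·(57) + (0.985588)·(-305) = -310.25 m.

ΔE = -310 m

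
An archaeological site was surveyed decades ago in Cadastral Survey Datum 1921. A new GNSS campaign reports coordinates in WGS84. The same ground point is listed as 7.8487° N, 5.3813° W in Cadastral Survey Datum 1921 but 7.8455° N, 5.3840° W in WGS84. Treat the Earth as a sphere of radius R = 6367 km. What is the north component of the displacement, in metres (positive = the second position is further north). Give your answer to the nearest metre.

ΔN = -356 m

Δφ = 7.8455° − 7.8487° = -0.0032°; Δλ = -5.3840° − -5.3813° = -0.0027°.
1° along a meridian = πR/180 = 111125 m.
ΔN = Δφ × 111125 = -355.6 m; ΔE = Δλ × 111125 × cos(7.8487°) = -0.0027 × 111125 × 0.990632 = -297.2 m.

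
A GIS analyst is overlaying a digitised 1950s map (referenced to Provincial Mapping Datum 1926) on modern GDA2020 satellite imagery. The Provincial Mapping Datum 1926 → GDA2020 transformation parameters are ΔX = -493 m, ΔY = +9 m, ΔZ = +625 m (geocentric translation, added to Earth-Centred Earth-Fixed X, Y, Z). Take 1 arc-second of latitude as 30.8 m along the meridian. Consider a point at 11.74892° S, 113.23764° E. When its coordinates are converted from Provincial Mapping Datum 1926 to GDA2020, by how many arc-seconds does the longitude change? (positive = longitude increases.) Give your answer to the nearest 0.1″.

sin φ = -0.203623, cos φ = 0.979049, sin λ = 0.918876, cos λ = -0.394546.
East component: ΔE = −sin λ·ΔX + cos λ·ΔY = −(0.918876)(-493) + (-0.394546)(9) = 449.46 m.
1° of latitude spans 3600 × 30.80 = 110880 m; at latitude φ, 1° of longitude spans that × cos φ = 108557.0 m, so Δλ = 449.46 / 108557.0 × 3600 = 14.905″.

Δλ = 14.9″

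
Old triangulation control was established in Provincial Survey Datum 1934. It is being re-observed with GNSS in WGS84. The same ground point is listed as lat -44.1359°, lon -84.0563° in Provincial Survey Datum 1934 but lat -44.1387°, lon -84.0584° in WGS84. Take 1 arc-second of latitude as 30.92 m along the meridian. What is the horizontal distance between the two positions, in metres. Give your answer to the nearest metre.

Δφ = -44.1387° − -44.1359° = -0.0028°; Δλ = -84.0584° − -84.0563° = -0.0021°.
1° of latitude = 3600 × 30.92 = 111312 m.
ΔN = Δφ × 111312 = -311.7 m; ΔE = Δλ × 111312 × cos(-44.1359°) = -0.0021 × 111312 × 0.717690 = -167.8 m.
Distance = √(ΔE² + ΔN²) = √((-167.8)² + (-311.7)²) = 354.0 m.

354 m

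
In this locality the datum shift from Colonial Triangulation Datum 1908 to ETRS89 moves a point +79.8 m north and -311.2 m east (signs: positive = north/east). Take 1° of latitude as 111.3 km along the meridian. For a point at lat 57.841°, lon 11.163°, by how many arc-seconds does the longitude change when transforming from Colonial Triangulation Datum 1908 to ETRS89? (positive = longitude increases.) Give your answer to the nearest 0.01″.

At latitude 57.841°, cos φ = 0.532271.
1° of longitude at this latitude = 111.3 × cos φ = 59.24 km, so Δλ = -311.2 / 59241.7 = -0.0052531° = -18.911″.

Δλ = -18.91″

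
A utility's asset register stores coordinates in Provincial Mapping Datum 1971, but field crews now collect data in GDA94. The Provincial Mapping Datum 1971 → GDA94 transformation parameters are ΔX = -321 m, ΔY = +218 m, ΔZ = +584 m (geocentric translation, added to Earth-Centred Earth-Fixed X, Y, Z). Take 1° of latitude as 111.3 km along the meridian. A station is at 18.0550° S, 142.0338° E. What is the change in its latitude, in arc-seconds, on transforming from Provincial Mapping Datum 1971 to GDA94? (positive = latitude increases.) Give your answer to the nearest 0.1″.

Δφ = 21.8″

sin φ = -0.309930, cos φ = 0.950759, sin λ = 0.615197, cos λ = -0.788374.
North component: ΔN = −sin φ cos λ·ΔX − sin φ sin λ·ΔY + cos φ·ΔZ = −(-0.309930)(-0.788374)(-321) − (-0.309930)(0.615197)(218) + (0.950759)(584) = 675.24 m.
1° of latitude spans 111300 m, so Δφ = 675.24 / 111300 × 3600 = 21.841″.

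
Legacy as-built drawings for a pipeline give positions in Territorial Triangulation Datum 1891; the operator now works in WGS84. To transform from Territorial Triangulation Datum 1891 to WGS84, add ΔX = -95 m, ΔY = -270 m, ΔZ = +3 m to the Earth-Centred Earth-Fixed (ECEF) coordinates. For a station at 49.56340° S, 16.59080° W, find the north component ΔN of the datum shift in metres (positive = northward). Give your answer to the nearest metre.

ΔN = -9 m

The local north axis is (−sin φ cos λ, −sin φ sin λ, cos φ), giving ΔN = -69.297 + 58.678 + 1.946 = -8.67 m.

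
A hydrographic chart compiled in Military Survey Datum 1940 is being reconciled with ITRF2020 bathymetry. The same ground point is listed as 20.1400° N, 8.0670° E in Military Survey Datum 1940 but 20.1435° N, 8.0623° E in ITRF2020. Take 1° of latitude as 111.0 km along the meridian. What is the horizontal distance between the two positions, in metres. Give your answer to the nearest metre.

Δφ = 20.1435° − 20.1400° = +0.0035°; Δλ = 8.0623° − 8.0670° = -0.0047°.
ΔN = Δφ × 111000 = 388.5 m; ΔE = Δλ × 111000 × cos(20.1400°) = -0.0047 × 111000 × 0.938854 = -489.8 m.
Distance = √(ΔE² + ΔN²) = √((-489.8)² + 388.5²) = 625.2 m.

625 m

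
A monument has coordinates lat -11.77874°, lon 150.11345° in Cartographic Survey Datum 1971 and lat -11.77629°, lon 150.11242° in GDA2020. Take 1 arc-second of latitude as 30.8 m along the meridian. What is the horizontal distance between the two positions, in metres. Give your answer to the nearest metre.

Δφ = -11.77629° − -11.77874° = +0.00245°; Δλ = 150.11242° − 150.11345° = -0.00103°.
1° of latitude = 3600 × 30.80 = 110880 m.
ΔN = Δφ × 110880 = 271.7 m; ΔE = Δλ × 110880 × cos(-11.77874°) = -0.00103 × 110880 × 0.978943 = -111.8 m.
Distance = √(ΔE² + ΔN²) = √((-111.8)² + 271.7²) = 293.8 m.

294 m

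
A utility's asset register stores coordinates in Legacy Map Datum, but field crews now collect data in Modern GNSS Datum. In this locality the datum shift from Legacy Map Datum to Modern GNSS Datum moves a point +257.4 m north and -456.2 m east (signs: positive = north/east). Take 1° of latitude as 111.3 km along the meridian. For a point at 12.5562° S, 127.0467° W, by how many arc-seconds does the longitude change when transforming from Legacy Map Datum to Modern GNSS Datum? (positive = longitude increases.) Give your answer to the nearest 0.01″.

Δλ = -15.12″

At latitude -12.5562°, cos φ = 0.976083.
1° of longitude at this latitude = 111.3 × cos φ = 108.64 km, so Δλ = -456.2 / 108638.1 = -0.0041993° = -15.117″.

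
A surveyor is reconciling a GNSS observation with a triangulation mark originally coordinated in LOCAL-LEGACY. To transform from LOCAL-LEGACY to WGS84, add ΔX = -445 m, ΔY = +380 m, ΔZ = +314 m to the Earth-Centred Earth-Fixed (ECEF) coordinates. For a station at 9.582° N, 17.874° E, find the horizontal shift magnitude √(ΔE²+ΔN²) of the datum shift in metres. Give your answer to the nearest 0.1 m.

The local east axis at (φ, λ) is (−sin λ, cos λ, 0), so ΔE = −sin(17.874°)·(-445) + cos(17.874°)·380 = 498.24 m.
The local north axis is (−sin φ cos λ, −sin φ sin λ, cos φ), giving ΔN = 70.499 − 19.414 + 309.619 = 360.70 m.
Horizontal magnitude = √(ΔE² + ΔN²) = √(498.24² + 360.70²) = 615.10 m.

615.1 m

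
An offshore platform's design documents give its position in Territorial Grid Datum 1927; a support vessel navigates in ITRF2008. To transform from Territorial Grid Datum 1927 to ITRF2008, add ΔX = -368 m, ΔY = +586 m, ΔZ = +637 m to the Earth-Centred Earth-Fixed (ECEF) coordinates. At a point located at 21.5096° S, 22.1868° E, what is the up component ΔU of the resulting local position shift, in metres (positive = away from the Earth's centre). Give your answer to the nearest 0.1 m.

ΔU = -344.7 m

At φ = -21.5096°, λ = 22.1868°: sin φ = -0.366657, cos φ = 0.930356, sin λ = 0.377627, cos λ = 0.925958.
ΔU = cos φ cos λ·ΔX + cos φ sin λ·ΔY + sin φ·ΔZ = (0.930356)(0.925958)(-368) + (0.930356)(0.377627)(586) + (-0.366657)(637) = -344.70 m.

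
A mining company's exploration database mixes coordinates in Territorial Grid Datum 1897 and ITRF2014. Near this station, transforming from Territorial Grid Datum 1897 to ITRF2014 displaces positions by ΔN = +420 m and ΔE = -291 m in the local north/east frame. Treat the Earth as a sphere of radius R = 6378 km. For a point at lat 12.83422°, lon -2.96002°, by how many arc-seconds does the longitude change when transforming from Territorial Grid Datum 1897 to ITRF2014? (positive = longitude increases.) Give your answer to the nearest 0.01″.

At latitude 12.83422°, cos φ = 0.975017.
One radian of longitude at latitude φ spans R cos φ, so Δλ = ΔE / (R cos φ) = -291.0 / (6378000 × 0.975017) = -4.6795e-05 rad = -9.652″.

Δλ = -9.65″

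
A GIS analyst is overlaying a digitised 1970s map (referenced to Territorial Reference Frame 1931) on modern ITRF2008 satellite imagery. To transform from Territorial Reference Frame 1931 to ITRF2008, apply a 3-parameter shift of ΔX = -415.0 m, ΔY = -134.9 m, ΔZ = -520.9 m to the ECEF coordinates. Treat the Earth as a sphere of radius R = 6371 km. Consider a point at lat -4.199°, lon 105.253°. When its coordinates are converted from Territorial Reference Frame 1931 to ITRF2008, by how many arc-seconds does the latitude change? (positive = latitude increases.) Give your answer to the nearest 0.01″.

Δφ = -16.87″

sin φ = -0.073221, cos φ = 0.997316, sin λ = 0.964774, cos λ = -0.263082.
North component: ΔN = −sin φ cos λ·ΔX − sin φ sin λ·ΔY + cos φ·ΔZ = −(-0.073221)(-0.263082)(-415.0) − (-0.073221)(0.964774)(-134.9) + (0.997316)(-520.9) = -521.04 m.
1° of latitude spans πR/180 = 111195 m, so Δφ = -521.04 / 111195 × 3600 = -16.869″.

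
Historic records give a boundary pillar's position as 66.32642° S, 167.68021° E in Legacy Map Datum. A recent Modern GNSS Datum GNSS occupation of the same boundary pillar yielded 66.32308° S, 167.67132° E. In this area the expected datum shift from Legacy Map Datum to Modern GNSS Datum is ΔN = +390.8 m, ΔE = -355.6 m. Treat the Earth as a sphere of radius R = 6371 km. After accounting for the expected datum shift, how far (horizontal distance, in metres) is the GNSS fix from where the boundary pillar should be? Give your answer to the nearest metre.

46 m

Observed coordinate differences: Δφ = +0.00334°, Δλ = -0.00889°.
Converting to metres (1° lat = 111195 m, cos φ = 0.401526): observed ΔN = 371.4 m, observed ΔE = -396.9 m.
Subtracting the expected shift leaves a residual of 371.4 − (390.8) = -19.4 m north and -396.9 − (-355.6) = -41.3 m east.
Residual distance = √((-19.4)² + (-41.3)²) = 45.6 m.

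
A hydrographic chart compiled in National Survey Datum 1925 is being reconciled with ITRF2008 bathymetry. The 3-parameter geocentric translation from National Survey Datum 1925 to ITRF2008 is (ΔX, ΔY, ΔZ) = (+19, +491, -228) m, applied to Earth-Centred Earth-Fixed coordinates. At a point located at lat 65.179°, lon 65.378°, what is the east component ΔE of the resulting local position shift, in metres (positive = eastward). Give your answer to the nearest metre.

The local east axis at (φ, λ) is (−sin λ, cos λ, 0), so ΔE = −sin(65.378°)·19 + cos(65.378°)·491 = 187.29 m.

ΔE = 187 m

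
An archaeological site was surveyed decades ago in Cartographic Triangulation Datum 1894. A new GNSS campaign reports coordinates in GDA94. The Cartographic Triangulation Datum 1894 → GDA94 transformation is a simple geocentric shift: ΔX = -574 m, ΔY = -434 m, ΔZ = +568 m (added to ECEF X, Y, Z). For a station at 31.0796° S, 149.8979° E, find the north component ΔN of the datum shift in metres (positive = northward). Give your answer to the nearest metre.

ΔN = 630 m

The local north axis is (−sin φ cos λ, −sin φ sin λ, cos φ), giving ΔN = 256.352 − 112.367 + 486.464 = 630.45 m.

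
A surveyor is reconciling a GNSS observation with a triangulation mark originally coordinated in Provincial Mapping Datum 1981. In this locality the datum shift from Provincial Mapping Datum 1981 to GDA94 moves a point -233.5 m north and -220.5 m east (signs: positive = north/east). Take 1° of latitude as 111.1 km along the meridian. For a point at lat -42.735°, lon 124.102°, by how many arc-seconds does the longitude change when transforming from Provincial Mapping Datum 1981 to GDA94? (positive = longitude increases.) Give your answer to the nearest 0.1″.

Δλ = -9.7″

At latitude -42.735°, cos φ = 0.734500.
1° of longitude at this latitude = 111.1 × cos φ = 81.60 km, so Δλ = -220.5 / 81603.0 = -0.0027021° = -9.728″.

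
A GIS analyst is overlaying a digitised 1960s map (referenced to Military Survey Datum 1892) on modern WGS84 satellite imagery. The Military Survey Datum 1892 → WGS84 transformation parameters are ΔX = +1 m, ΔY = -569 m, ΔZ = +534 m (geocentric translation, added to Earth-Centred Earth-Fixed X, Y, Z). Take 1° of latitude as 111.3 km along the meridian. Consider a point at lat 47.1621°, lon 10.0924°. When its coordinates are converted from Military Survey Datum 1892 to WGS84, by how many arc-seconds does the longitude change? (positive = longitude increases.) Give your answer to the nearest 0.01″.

sin φ = 0.733280, cos φ = 0.679927, sin λ = 0.175236, cos λ = 0.984526.
East component: ΔE = −sin λ·ΔX + cos λ·ΔY = −(0.175236)(1) + (0.984526)(-569) = -560.37 m.
1° of latitude spans 111300 m; at latitude φ, 1° of longitude spans that × cos φ = 75675.8 m, so Δλ = -560.37 / 75675.8 × 3600 = -26.658″.

Δλ = -26.66″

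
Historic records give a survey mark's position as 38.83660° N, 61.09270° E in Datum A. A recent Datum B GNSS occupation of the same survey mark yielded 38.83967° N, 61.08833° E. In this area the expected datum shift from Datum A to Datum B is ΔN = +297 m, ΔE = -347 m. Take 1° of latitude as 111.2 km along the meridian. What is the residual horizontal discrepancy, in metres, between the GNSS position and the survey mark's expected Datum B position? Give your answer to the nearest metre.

Observed coordinate differences: Δφ = +0.00307°, Δλ = -0.00437°.
Converting to metres (1° lat = 111200 m, cos φ = 0.778938): observed ΔN = 341.4 m, observed ΔE = -378.5 m.
Subtracting the expected shift leaves a residual of 341.4 − (297) = 44.4 m north and -378.5 − (-347) = -31.5 m east.
Residual distance = √(44.4² + (-31.5)²) = 54.4 m.

54 m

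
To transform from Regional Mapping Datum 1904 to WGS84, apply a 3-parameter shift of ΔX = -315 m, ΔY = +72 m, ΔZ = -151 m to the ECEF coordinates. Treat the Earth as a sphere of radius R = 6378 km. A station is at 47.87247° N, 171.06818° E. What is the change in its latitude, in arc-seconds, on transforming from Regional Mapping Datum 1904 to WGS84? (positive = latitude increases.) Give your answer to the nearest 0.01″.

Δφ = -11.01″

sin φ = 0.741654, cos φ = 0.670783, sin λ = 0.155259, cos λ = -0.987874.
North component: ΔN = −sin φ cos λ·ΔX − sin φ sin λ·ΔY + cos φ·ΔZ = −(0.741654)(-0.987874)(-315) − (0.741654)(0.155259)(72) + (0.670783)(-151) = -340.37 m.
1° of latitude spans πR/180 = 111317 m, so Δφ = -340.37 / 111317 × 3600 = -11.007″.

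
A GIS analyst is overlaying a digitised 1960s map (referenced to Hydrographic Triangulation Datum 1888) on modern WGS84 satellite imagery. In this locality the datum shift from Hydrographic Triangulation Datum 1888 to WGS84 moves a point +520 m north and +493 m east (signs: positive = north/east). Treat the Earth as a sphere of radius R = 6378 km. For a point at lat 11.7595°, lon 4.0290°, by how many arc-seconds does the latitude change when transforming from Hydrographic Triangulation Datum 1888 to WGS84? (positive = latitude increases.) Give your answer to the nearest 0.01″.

Δφ = 16.82″

On a sphere of radius R, 1 rad of latitude = R, so Δφ = ΔN / R = 520.0 / 6378000 = 8.1530e-05 rad = 16.817″.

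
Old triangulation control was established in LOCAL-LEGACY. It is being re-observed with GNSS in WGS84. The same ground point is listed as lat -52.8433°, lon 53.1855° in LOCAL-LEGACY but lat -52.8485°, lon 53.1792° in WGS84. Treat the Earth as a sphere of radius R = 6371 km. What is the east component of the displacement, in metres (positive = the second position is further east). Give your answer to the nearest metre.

ΔE = -423 m

Δφ = -52.8485° − -52.8433° = -0.0052°; Δλ = 53.1792° − 53.1855° = -0.0063°.
1° along a meridian = πR/180 = 111195 m.
ΔN = Δφ × 111195 = -578.2 m; ΔE = Δλ × 111195 × cos(-52.8433°) = -0.0063 × 111195 × 0.603997 = -423.1 m.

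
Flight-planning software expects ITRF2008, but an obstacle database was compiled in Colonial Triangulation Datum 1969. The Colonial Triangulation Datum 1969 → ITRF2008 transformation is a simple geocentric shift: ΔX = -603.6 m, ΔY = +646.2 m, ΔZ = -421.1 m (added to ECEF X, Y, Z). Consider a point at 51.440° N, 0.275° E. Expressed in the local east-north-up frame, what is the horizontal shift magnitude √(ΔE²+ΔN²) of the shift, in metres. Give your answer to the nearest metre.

681 m

The local east axis at (φ, λ) is (−sin λ, cos λ, 0), so ΔE = −sin(0.275°)·(-603.6) + cos(0.275°)·646.2 = 649.09 m.
The local north axis is (−sin φ cos λ, −sin φ sin λ, cos φ), giving ΔN = 471.983 − 2.425 − 262.486 = 207.07 m.
Horizontal magnitude = √(ΔE² + ΔN²) = √(649.09² + 207.07²) = 681.32 m.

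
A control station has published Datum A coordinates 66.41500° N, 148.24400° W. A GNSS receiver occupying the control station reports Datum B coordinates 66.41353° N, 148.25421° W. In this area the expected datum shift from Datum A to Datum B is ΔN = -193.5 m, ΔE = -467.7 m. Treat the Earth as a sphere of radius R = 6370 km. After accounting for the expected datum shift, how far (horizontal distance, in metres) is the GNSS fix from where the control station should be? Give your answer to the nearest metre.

Observed coordinate differences: Δφ = -0.00147°, Δλ = -0.01021°.
Converting to metres (1° lat = 111177 m, cos φ = 0.400109): observed ΔN = -163.4 m, observed ΔE = -454.2 m.
Subtracting the expected shift leaves a residual of -163.4 − (-193.5) = 30.1 m north and -454.2 − (-467.7) = 13.5 m east.
Residual distance = √(30.1² + 13.5²) = 33.0 m.

33 m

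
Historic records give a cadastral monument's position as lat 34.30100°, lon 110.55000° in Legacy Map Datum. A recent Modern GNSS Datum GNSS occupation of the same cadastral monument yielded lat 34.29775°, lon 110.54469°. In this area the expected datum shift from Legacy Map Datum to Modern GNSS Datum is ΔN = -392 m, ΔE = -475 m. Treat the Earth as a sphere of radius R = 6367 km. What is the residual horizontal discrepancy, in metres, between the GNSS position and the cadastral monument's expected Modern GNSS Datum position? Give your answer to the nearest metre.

33 m

Observed coordinate differences: Δφ = -0.00325°, Δλ = -0.00531°.
Converting to metres (1° lat = 111125 m, cos φ = 0.826088): observed ΔN = -361.2 m, observed ΔE = -487.5 m.
Subtracting the expected shift leaves a residual of -361.2 − (-392) = 30.8 m north and -487.5 − (-475) = -12.5 m east.
Residual distance = √(30.8² + (-12.5)²) = 33.3 m.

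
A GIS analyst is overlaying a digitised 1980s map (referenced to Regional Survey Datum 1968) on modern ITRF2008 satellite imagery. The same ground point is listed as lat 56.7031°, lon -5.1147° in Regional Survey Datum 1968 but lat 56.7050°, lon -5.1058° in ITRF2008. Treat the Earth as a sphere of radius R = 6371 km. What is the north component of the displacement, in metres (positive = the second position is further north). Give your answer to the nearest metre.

ΔN = 211 m

Δφ = 56.7050° − 56.7031° = +0.0019°; Δλ = -5.1058° − -5.1147° = +0.0089°.
1° along a meridian = πR/180 = 111195 m.
ΔN = Δφ × 111195 = 211.3 m; ΔE = Δλ × 111195 × cos(56.7031°) = +0.0089 × 111195 × 0.548978 = 543.3 m.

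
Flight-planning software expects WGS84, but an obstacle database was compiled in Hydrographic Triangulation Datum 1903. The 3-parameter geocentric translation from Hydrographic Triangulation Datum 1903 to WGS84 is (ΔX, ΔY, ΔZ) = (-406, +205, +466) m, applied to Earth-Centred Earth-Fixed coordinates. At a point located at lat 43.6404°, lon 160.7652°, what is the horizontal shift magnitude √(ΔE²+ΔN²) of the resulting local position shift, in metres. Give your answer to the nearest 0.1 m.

At φ = 43.6404°, λ = 160.7652°: sin φ = 0.690130, cos φ = 0.723685, sin λ = 0.329440, cos λ = -0.944176.
ΔE = −sin λ·ΔX + cos λ·ΔY = −(0.329440)·(-406) + (-0.944176)·(205) = -59.80 m.
ΔN = −sin φ cos λ·ΔX − sin φ sin λ·ΔY + cos φ·ΔZ = −(0.690130)(-0.944176)(-406) − (0.690130)(0.329440)(205) + (0.723685)(466) = 26.08 m.
Horizontal magnitude = √(ΔE² + ΔN²) = √((-59.80)² + 26.08²) = 65.24 m.

65.2 m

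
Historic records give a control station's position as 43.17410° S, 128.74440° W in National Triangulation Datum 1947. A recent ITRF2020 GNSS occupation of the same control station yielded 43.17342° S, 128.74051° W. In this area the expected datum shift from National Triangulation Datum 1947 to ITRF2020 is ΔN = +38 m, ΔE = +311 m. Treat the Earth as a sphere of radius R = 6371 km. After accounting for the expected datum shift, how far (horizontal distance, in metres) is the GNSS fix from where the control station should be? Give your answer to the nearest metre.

38 m

Observed coordinate differences: Δφ = +0.00068°, Δλ = +0.00389°.
Converting to metres (1° lat = 111195 m, cos φ = 0.729278): observed ΔN = 75.6 m, observed ΔE = 315.4 m.
Subtracting the expected shift leaves a residual of 75.6 − (38) = 37.6 m north and 315.4 − (311) = 4.4 m east.
Residual distance = √(37.6² + 4.4²) = 37.9 m.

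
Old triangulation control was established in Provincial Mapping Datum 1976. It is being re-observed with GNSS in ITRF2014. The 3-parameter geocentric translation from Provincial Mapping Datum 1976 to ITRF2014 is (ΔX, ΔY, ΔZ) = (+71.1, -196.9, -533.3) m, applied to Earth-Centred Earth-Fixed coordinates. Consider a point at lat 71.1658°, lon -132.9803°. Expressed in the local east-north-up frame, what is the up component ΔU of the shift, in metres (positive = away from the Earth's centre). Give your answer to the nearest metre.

ΔU = -474 m

At φ = 71.1658°, λ = -132.9803°: sin φ = 0.946457, cos φ = 0.322831, sin λ = -0.731588, cos λ = -0.681747.
ΔU = cos φ cos λ·ΔX + cos φ sin λ·ΔY + sin φ·ΔZ = (0.322831)(-0.681747)(71.1) + (0.322831)(-0.731588)(-196.9) + (0.946457)(-533.3) = -473.89 m.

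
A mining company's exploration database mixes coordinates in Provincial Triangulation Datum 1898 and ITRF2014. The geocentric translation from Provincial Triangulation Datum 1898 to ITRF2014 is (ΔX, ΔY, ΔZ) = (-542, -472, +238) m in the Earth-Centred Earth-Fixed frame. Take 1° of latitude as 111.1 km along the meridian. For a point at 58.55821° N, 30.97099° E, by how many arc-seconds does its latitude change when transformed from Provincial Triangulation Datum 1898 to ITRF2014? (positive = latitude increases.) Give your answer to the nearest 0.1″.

Δφ = 23.6″

sin φ = 0.853171, cos φ = 0.521632, sin λ = 0.514604, cos λ = 0.857428.
North component: ΔN = −sin φ cos λ·ΔX − sin φ sin λ·ΔY + cos φ·ΔZ = −(0.853171)(0.857428)(-542) − (0.853171)(0.514604)(-472) + (0.521632)(238) = 727.87 m.
1° of latitude spans 111100 m, so Δφ = 727.87 / 111100 × 3600 = 23.585″.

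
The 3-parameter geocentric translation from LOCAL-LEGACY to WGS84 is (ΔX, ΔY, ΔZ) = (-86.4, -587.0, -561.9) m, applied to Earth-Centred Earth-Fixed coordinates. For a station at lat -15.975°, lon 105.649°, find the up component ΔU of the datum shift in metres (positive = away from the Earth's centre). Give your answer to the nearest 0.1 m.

ΔU = -366.4 m

At φ = -15.975°, λ = 105.649°: sin φ = -0.275218, cos φ = 0.961382, sin λ = 0.962932, cos λ = -0.269743.
ΔU = cos φ cos λ·ΔX + cos φ sin λ·ΔY + sin φ·ΔZ = (0.961382)(-0.269743)(-86.4) + (0.961382)(0.962932)(-587.0) + (-0.275218)(-561.9) = -366.36 m.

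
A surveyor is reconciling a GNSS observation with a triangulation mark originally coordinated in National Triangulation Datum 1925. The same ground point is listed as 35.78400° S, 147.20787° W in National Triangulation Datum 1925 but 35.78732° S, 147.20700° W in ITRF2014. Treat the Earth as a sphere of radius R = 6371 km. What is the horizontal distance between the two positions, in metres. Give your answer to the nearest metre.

Δφ = -35.78732° − -35.78400° = -0.00332°; Δλ = -147.20700° − -147.20787° = +0.00087°.
1° along a meridian = πR/180 = 111195 m.
ΔN = Δφ × 111195 = -369.2 m; ΔE = Δλ × 111195 × cos(-35.78400°) = +0.00087 × 111195 × 0.811227 = 78.5 m.
Distance = √(ΔE² + ΔN²) = √(78.5² + (-369.2)²) = 377.4 m.

377 m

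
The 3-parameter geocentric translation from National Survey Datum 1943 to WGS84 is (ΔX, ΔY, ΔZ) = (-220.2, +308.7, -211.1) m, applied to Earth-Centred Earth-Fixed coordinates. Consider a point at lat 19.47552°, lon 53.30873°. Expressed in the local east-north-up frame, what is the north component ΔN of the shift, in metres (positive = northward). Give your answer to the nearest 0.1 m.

ΔN = -237.7 m

At φ = 19.47552°, λ = 53.30873°: sin φ = 0.333404, cos φ = 0.942784, sin λ = 0.801867, cos λ = 0.597503.
ΔN = −sin φ cos λ·ΔX − sin φ sin λ·ΔY + cos φ·ΔZ = −(0.333404)(0.597503)(-220.2) − (0.333404)(0.801867)(308.7) + (0.942784)(-211.1) = -237.69 m.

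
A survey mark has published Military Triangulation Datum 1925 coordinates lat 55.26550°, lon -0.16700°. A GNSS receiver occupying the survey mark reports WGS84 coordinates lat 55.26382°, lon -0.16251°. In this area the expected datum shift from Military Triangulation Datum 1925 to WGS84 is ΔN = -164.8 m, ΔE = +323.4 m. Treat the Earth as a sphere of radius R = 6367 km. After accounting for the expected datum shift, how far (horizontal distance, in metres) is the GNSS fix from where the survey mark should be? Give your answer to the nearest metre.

45 m

Observed coordinate differences: Δφ = -0.00168°, Δλ = +0.00449°.
Converting to metres (1° lat = 111125 m, cos φ = 0.569774): observed ΔN = -186.7 m, observed ΔE = 284.3 m.
Subtracting the expected shift leaves a residual of -186.7 − (-164.8) = -21.9 m north and 284.3 − (323.4) = -39.1 m east.
Residual distance = √((-21.9)² + (-39.1)²) = 44.8 m.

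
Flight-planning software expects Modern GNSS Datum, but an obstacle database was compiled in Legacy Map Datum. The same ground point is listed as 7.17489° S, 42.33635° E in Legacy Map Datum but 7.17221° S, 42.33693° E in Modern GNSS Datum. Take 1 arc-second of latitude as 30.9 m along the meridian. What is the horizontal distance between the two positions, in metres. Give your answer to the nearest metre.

Δφ = -7.17221° − -7.17489° = +0.00268°; Δλ = 42.33693° − 42.33635° = +0.00058°.
1° of latitude = 3600 × 30.90 = 111240 m.
ΔN = Δφ × 111240 = 298.1 m; ΔE = Δλ × 111240 × cos(-7.17489°) = +0.00058 × 111240 × 0.992170 = 64.0 m.
Distance = √(ΔE² + ΔN²) = √(64.0² + 298.1²) = 304.9 m.

305 m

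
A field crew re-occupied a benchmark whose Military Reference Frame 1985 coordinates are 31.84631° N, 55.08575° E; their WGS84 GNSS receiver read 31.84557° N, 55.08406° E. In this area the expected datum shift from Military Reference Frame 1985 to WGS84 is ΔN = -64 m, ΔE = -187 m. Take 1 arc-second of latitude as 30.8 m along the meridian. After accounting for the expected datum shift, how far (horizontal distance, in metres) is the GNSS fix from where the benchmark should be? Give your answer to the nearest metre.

Observed coordinate differences: Δφ = -0.00074°, Δλ = -0.00169°.
Converting to metres (1° lat = 110880 m, cos φ = 0.849466): observed ΔN = -82.1 m, observed ΔE = -159.2 m.
Subtracting the expected shift leaves a residual of -82.1 − (-64) = -18.1 m north and -159.2 − (-187) = 27.8 m east.
Residual distance = √((-18.1)² + 27.8²) = 33.2 m.

33 m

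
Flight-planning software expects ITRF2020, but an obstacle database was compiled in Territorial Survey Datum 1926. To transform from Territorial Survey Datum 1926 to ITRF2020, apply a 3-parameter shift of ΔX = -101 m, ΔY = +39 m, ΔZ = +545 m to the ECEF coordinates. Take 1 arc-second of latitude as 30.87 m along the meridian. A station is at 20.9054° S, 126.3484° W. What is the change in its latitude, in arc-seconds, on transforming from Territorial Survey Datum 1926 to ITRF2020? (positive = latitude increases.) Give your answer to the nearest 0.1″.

sin φ = -0.356826, cos φ = 0.934171, sin λ = -0.805428, cos λ = -0.592694.
North component: ΔN = −sin φ cos λ·ΔX − sin φ sin λ·ΔY + cos φ·ΔZ = −(-0.356826)(-0.592694)(-101) − (-0.356826)(-0.805428)(39) + (0.934171)(545) = 519.27 m.
1° of latitude spans 3600 × 30.87 = 111132 m, so Δφ = 519.27 / 111132 × 3600 = 16.821″.

Δφ = 16.8″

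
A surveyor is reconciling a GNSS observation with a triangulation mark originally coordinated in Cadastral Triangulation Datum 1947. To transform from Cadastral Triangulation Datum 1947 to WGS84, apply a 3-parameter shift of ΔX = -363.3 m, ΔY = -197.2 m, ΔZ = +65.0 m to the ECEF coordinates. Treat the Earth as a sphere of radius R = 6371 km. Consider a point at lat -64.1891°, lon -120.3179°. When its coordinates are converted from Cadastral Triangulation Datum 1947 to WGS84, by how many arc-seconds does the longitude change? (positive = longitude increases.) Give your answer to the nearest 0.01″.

sin φ = -0.900236, cos φ = 0.435402, sin λ = -0.863238, cos λ = -0.504797.
East component: ΔE = −sin λ·ΔX + cos λ·ΔY = −(-0.863238)(-363.3) + (-0.504797)(-197.2) = -214.07 m.
1° of latitude spans πR/180 = 111195 m; at latitude φ, 1° of longitude spans that × cos φ = 48414.5 m, so Δλ = -214.07 / 48414.5 × 3600 = -15.918″.

Δλ = -15.92″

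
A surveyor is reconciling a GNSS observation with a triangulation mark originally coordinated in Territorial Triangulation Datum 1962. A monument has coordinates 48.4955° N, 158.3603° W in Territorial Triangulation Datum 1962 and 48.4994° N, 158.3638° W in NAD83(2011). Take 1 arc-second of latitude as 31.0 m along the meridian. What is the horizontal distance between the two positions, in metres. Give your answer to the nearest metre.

506 m

Δφ = 48.4994° − 48.4955° = +0.0039°; Δλ = -158.3638° − -158.3603° = -0.0035°.
1° of latitude = 3600 × 31.00 = 111600 m.
ΔN = Δφ × 111600 = 435.2 m; ΔE = Δλ × 111600 × cos(48.4955°) = -0.0035 × 111600 × 0.662679 = -258.8 m.
Distance = √(ΔE² + ΔN²) = √((-258.8)² + 435.2²) = 506.4 m.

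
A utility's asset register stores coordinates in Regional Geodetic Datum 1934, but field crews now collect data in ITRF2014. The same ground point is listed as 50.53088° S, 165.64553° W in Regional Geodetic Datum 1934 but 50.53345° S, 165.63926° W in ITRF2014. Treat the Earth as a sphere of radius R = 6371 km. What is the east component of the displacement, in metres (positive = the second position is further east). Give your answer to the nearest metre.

Δφ = -50.53345° − -50.53088° = -0.00257°; Δλ = -165.63926° − -165.64553° = +0.00627°.
1° along a meridian = πR/180 = 111195 m.
ΔN = Δφ × 111195 = -285.8 m; ΔE = Δλ × 111195 × cos(-50.53088°) = +0.00627 × 111195 × 0.635662 = 443.2 m.

ΔE = 443 m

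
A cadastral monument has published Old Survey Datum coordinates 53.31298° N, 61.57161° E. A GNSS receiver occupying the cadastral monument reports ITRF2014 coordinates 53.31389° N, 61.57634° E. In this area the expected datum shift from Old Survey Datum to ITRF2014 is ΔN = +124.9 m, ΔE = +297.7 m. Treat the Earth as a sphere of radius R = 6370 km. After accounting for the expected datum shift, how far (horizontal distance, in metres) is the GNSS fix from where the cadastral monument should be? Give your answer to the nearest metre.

Observed coordinate differences: Δφ = +0.00091°, Δλ = +0.00473°.
Converting to metres (1° lat = 111177 m, cos φ = 0.597443): observed ΔN = 101.2 m, observed ΔE = 314.2 m.
Subtracting the expected shift leaves a residual of 101.2 − (124.9) = -23.7 m north and 314.2 − (297.7) = 16.5 m east.
Residual distance = √((-23.7)² + 16.5²) = 28.9 m.

29 m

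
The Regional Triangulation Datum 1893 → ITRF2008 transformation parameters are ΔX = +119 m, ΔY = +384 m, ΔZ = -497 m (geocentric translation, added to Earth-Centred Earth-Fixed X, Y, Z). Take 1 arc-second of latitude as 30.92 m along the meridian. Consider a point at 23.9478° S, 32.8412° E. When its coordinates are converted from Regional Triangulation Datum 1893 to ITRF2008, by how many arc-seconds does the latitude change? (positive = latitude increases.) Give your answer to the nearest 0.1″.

Δφ = -10.6″

sin φ = -0.405904, cos φ = 0.913916, sin λ = 0.542313, cos λ = 0.840177.
North component: ΔN = −sin φ cos λ·ΔX − sin φ sin λ·ΔY + cos φ·ΔZ = −(-0.405904)(0.840177)(119) − (-0.405904)(0.542313)(384) + (0.913916)(-497) = -329.10 m.
1° of latitude spans 3600 × 30.92 = 111312 m, so Δφ = -329.10 / 111312 × 3600 = -10.644″.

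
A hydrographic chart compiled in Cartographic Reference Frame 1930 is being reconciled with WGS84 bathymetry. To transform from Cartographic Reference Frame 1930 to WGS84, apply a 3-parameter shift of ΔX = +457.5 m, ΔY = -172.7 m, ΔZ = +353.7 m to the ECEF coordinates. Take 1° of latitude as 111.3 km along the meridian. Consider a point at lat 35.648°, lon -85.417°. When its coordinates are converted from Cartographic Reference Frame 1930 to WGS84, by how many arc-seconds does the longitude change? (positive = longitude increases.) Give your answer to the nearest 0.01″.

Δλ = 17.60″

sin φ = 0.582804, cos φ = 0.812613, sin λ = -0.996803, cos λ = 0.079903.
East component: ΔE = −sin λ·ΔX + cos λ·ΔY = −(-0.996803)(457.5) + (0.079903)(-172.7) = 442.24 m.
1° of latitude spans 111300 m; at latitude φ, 1° of longitude spans that × cos φ = 90443.8 m, so Δλ = 442.24 / 90443.8 × 3600 = 17.603″.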